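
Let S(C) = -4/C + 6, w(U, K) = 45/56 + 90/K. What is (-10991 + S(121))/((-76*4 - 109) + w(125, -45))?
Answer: 74434584/2806595 ≈ 26.521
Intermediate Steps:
w(U, K) = 45/56 + 90/K (w(U, K) = 45*(1/56) + 90/K = 45/56 + 90/K)
S(C) = 6 - 4/C (S(C) = -4/C + 6 = 6 - 4/C)
(-10991 + S(121))/((-76*4 - 109) + w(125, -45)) = (-10991 + (6 - 4/121))/((-76*4 - 109) + (45/56 + 90/(-45))) = (-10991 + (6 - 4*1/121))/((-304 - 109) + (45/56 + 90*(-1/45))) = (-10991 + (6 - 4/121))/(-413 + (45/56 - 2)) = (-10991 + 722/121)/(-413 - 67/56) = -1329189/(121*(-23195/56)) = -1329189/121*(-56/23195) = 74434584/2806595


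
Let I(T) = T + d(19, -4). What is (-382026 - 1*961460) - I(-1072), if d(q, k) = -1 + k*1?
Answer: -1342409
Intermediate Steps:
d(q, k) = -1 + k
I(T) = -5 + T (I(T) = T + (-1 - 4) = T - 5 = -5 + T)
(-382026 - 1*961460) - I(-1072) = (-382026 - 1*961460) - (-5 - 1072) = (-382026 - 961460) - 1*(-1077) = -1343486 + 1077 = -1342409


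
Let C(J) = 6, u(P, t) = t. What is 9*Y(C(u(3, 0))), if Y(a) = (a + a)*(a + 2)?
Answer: 864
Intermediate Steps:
Y(a) = 2*a*(2 + a) (Y(a) = (2*a)*(2 + a) = 2*a*(2 + a))
9*Y(C(u(3, 0))) = 9*(2*6*(2 + 6)) = 9*(2*6*8) = 9*96 = 864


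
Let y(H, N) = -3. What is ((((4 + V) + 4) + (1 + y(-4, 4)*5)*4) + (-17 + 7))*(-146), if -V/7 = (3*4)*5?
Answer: 69788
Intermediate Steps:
V = -420 (V = -7*3*4*5 = -84*5 = -7*60 = -420)
((((4 + V) + 4) + (1 + y(-4, 4)*5)*4) + (-17 + 7))*(-146) = ((((4 - 420) + 4) + (1 - 3*5)*4) + (-17 + 7))*(-146) = (((-416 + 4) + (1 - 15)*4) - 10)*(-146) = ((-412 - 14*4) - 10)*(-146) = ((-412 - 56) - 10)*(-146) = (-468 - 10)*(-146) = -478*(-146) = 69788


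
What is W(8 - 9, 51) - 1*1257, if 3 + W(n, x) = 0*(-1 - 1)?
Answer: -1260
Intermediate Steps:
W(n, x) = -3 (W(n, x) = -3 + 0*(-1 - 1) = -3 + 0*(-2) = -3 + 0 = -3)
W(8 - 9, 51) - 1*1257 = -3 - 1*1257 = -3 - 1257 = -1260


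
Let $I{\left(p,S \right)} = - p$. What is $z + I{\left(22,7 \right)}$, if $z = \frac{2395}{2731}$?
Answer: $- \frac{57687}{2731} \approx -21.123$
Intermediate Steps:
$z = \frac{2395}{2731}$ ($z = 2395 \cdot \frac{1}{2731} = \frac{2395}{2731} \approx 0.87697$)
$z + I{\left(22,7 \right)} = \frac{2395}{2731} - 22 = - \frac{57687}{2731}$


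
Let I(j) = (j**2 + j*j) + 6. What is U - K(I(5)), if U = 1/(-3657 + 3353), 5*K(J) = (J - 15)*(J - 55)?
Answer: -12469/1520 ≈ -8.2033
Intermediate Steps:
I(j) = 6 + 2*j**2 (I(j) = (j**2 + j**2) + 6 = 2*j**2 + 6 = 6 + 2*j**2)
K(J) = (-55 + J)*(-15 + J)/5 (K(J) = ((J - 15)*(J - 55))/5 = ((-15 + J)*(-55 + J))/5 = ((-55 + J)*(-15 + J))/5 = (-55 + J)*(-15 + J)/5)
U = -1/304 (U = 1/(-304) = -1/304 ≈ -0.0032895)
U - K(I(5)) = -1/304 - (165 - 14*(6 + 2*5**2) + (6 + 2*5**2)**2/5) = -1/304 - (165 - 14*(6 + 2*25) + (6 + 2*25)**2/5) = -1/304 - (165 - 14*(6 + 50) + (6 + 50)**2/5) = -1/304 - (165 - 14*56 + (1/5)*56**2) = -1/304 - (165 - 784 + (1/5)*3136) = -1/304 - (165 - 784 + 3136/5) = -1/304 - 1*41/5 = -1/304 - 41/5 = -12469/1520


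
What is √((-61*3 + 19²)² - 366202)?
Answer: I*√334518 ≈ 578.38*I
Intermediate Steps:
√((-61*3 + 19²)² - 366202) = √((-183 + 361)² - 366202) = √(178² - 366202) = √(31684 - 366202) = √(-334518) = I*√334518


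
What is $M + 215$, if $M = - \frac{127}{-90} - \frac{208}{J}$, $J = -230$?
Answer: $\frac{449843}{2070} \approx 217.32$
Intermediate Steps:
$M = \frac{4793}{2070}$ ($M = - \frac{127}{-90} - \frac{208}{-230} = \left(-127\right) \left(- \frac{1}{90}\right) - - \frac{104}{115} = \frac{127}{90} + \frac{104}{115} = \frac{4793}{2070} \approx 2.3155$)
$M + 215 = \frac{4793}{2070} + 215 = \frac{449843}{2070}$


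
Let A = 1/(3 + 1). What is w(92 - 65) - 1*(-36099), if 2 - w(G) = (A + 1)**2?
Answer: 577591/16 ≈ 36099.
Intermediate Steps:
A = 1/4 ≈ 0.25000
w(G) = 7/16 (w(G) = 2 - (1/4 + 1)**2 = 2 - (5/4)**2 = 2 - 1*25/16 = 2 - 25/16 = 7/16)
w(92 - 65) - 1*(-36099) = 7/16 - 1*(-36099) = 7/16 + 36099 = 577591/16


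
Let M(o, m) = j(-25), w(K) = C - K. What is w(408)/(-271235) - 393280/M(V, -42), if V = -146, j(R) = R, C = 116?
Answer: 4266852324/271235 ≈ 15731.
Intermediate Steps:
w(K) = 116 - K
M(o, m) = -25
w(408)/(-271235) - 393280/M(V, -42) = (116 - 1*408)/(-271235) - 393280/(-25) = (116 - 408)*(-1/271235) - 393280*(-1/25) = -292*(-1/271235) + 78656/5 = 292/271235 + 78656/5 = 4266852324/271235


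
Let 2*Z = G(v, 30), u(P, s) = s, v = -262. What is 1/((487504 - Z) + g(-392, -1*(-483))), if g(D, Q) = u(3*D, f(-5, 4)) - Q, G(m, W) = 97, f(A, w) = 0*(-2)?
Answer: 2/973945 ≈ 2.0535e-6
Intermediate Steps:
f(A, w) = 0
Z = 97/2 (Z = (½)*97 = 97/2 ≈ 48.500)
g(D, Q) = -Q (g(D, Q) = 0 - Q = -Q)
1/((487504 - Z) + g(-392, -1*(-483))) = 1/((487504 - 1*97/2) - (-1)*(-483)) = 1/((487504 - 97/2) - 1*483) = 1/(974911/2 - 483) = 1/(973945/2) = 2/973945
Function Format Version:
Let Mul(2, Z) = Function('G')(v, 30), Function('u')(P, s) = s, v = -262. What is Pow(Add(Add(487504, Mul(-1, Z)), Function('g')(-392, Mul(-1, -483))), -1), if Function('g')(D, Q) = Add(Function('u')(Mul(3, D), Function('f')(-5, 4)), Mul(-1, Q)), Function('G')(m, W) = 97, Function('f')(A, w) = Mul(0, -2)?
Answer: Rational(2, 973945) ≈ 2.0535e-6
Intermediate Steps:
Function('f')(A, w) = 0
Z = Rational(97, 2) (Z = Mul(Rational(1, 2), 97) = Rational(97, 2) ≈ 48.500)
Function('g')(D, Q) = Mul(-1, Q) (Function('g')(D, Q) = Add(0, Mul(-1, Q)) = Mul(-1, Q))
Pow(Add(Add(487504, Mul(-1, Z)), Function('g')(-392, Mul(-1, -483))), -1) = Pow(Add(Add(487504, Mul(-1, Rational(97, 2))), Mul(-1, Mul(-1, -483))), -1) = Pow(Add(Add(487504, Rational(-97, 2)), Mul(-1, 483)), -1) = Pow(Add(Rational(974911, 2), -483), -1) = Pow(Rational(973945, 2), -1) = Rational(2, 973945)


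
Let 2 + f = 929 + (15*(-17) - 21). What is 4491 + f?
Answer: 5142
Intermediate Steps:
f = 651 (f = -2 + (929 + (15*(-17) - 21)) = -2 + (929 + (-255 - 21)) = -2 + (929 - 276) = -2 + 653 = 651)
4491 + f = 4491 + 651 = 5142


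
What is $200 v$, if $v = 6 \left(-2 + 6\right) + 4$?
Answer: $5600$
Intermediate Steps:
$v = 28$ ($v = 6 \cdot 4 + 4 = 24 + 4 = 28$)
$200 v = 200 \cdot 28 = 5600$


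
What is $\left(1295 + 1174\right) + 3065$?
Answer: $5534$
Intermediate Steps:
$\left(1295 + 1174\right) + 3065 = 2469 + 3065 = 5534$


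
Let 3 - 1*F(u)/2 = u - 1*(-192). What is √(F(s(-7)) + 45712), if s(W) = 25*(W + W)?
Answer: √46034 ≈ 214.56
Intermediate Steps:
s(W) = 50*W (s(W) = 25*(2*W) = 50*W)
F(u) = -378 - 2*u (F(u) = 6 - 2*(u - 1*(-192)) = 6 - 2*(u + 192) = 6 - 2*(192 + u) = 6 + (-384 - 2*u) = -378 - 2*u)
√(F(s(-7)) + 45712) = √((-378 - 100*(-7)) + 45712) = √((-378 - 2*(-350)) + 45712) = √((-378 + 700) + 45712) = √(322 + 45712) = √46034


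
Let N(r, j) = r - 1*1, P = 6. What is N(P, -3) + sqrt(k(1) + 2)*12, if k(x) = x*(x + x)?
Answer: 29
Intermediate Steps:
k(x) = 2*x**2 (k(x) = x*(2*x) = 2*x**2)
N(r, j) = -1 + r (N(r, j) = r - 1 = -1 + r)
N(P, -3) + sqrt(k(1) + 2)*12 = (-1 + 6) + sqrt(2*1**2 + 2)*12 = 5 + sqrt(2*1 + 2)*12 = 5 + sqrt(2 + 2)*12 = 5 + sqrt(4)*12 = 5 + 2*12 = 5 + 24 = 29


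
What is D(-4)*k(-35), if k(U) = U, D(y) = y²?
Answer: -560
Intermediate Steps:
D(-4)*k(-35) = (-4)²*(-35) = 16*(-35) = -560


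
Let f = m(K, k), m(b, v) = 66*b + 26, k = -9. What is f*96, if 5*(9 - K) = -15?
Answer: 78528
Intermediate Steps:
K = 12 (K = 9 - 1/5*(-15) = 9 + 3 = 12)
m(b, v) = 26 + 66*b
f = 818 (f = 26 + 66*12 = 26 + 792 = 818)
f*96 = 818*96 = 78528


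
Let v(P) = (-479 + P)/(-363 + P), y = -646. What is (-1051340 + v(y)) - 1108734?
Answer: -2179513541/1009 ≈ -2.1601e+6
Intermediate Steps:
v(P) = (-479 + P)/(-363 + P)
(-1051340 + v(y)) - 1108734 = (-1051340 + (-479 - 646)/(-363 - 646)) - 1108734 = (-1051340 - 1125/(-1009)) - 1108734 = (-1051340 - 1/1009*(-1125)) - 1108734 = (-1051340 + 1125/1009) - 1108734 = -1060800935/1009 - 1108734 = -2179513541/1009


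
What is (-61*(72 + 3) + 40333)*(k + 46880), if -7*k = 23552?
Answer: 10892172864/7 ≈ 1.5560e+9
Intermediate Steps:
k = -23552/7 (k = -⅐*23552 = -23552/7 ≈ -3364.6)
(-61*(72 + 3) + 40333)*(k + 46880) = (-61*(72 + 3) + 40333)*(-23552/7 + 46880) = (-61*75 + 40333)*(304608/7) = (-4575 + 40333)*(304608/7) = 35758*(304608/7) = 10892172864/7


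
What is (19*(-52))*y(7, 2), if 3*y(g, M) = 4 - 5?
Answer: 988/3 ≈ 329.33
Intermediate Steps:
y(g, M) = -⅓ (y(g, M) = (4 - 5)/3 = (⅓)*(-1) = -⅓)
(19*(-52))*y(7, 2) = (19*(-52))*(-⅓) = -988*(-⅓) = 988/3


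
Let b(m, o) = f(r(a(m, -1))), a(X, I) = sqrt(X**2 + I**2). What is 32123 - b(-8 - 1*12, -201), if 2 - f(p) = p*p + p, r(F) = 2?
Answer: 32127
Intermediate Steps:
a(X, I) = sqrt(I**2 + X**2)
f(p) = 2 - p - p**2 (f(p) = 2 - (p*p + p) = 2 - (p**2 + p) = 2 - (p + p**2) = 2 + (-p - p**2) = 2 - p - p**2)
b(m, o) = -4 (b(m, o) = 2 - 1*2 - 1*2**2 = 2 - 2 - 1*4 = 2 - 2 - 4 = -4)
32123 - b(-8 - 1*12, -201) = 32123 - 1*(-4) = 32123 + 4 = 32127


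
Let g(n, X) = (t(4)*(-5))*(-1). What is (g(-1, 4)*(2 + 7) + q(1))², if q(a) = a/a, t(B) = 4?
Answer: 32761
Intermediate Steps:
q(a) = 1
g(n, X) = 20 (g(n, X) = (4*(-5))*(-1) = -20*(-1) = 20)
(g(-1, 4)*(2 + 7) + q(1))² = (20*(2 + 7) + 1)² = (20*9 + 1)² = (180 + 1)² = 181² = 32761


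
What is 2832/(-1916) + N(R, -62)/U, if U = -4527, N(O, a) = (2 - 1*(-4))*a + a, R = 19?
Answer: -2997230/2168433 ≈ -1.3822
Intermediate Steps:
N(O, a) = 7*a (N(O, a) = (2 + 4)*a + a = 6*a + a = 7*a)
2832/(-1916) + N(R, -62)/U = 2832/(-1916) + (7*(-62))/(-4527) = 2832*(-1/1916) - 434*(-1/4527) = -708/479 + 434/4527 = -2997230/2168433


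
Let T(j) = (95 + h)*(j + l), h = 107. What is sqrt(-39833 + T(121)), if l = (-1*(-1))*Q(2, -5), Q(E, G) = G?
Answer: I*sqrt(16401) ≈ 128.07*I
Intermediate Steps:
l = -5 (l = -1*(-1)*(-5) = 1*(-5) = -5)
T(j) = -1010 + 202*j (T(j) = (95 + 107)*(j - 5) = 202*(-5 + j) = -1010 + 202*j)
sqrt(-39833 + T(121)) = sqrt(-39833 + (-1010 + 202*121)) = sqrt(-39833 + (-1010 + 24442)) = sqrt(-39833 + 23432) = sqrt(-16401) = I*sqrt(16401)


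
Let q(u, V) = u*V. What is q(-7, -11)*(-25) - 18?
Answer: -1943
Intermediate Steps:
q(u, V) = V*u
q(-7, -11)*(-25) - 18 = -11*(-7)*(-25) - 18 = 77*(-25) - 18 = -1925 - 18 = -1943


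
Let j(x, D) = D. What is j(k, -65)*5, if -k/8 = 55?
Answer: -325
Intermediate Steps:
k = -440 (k = -8*55 = -440)
j(k, -65)*5 = -65*5 = -325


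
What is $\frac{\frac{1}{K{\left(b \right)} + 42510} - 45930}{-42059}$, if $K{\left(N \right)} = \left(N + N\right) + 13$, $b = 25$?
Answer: $\frac{1955377889}{1790577807} \approx 1.092$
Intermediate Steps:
$K{\left(N \right)} = 13 + 2 N$ ($K{\left(N \right)} = 2 N + 13 = 13 + 2 N$)
$\frac{\frac{1}{K{\left(b \right)} + 42510} - 45930}{-42059} = \frac{\frac{1}{\left(13 + 2 \cdot 25\right) + 42510} - 45930}{-42059} = \left(\frac{1}{\left(13 + 50\right) + 42510} - 45930\right) \left(- \frac{1}{42059}\right) = \left(\frac{1}{63 + 42510} - 45930\right) \left(- \frac{1}{42059}\right) = \left(\frac{1}{42573} - 45930\right) \left(- \frac{1}{42059}\right) = \left(- \frac{1955377889}{42573}\right) \left(- \frac{1}{42059}\right) = \frac{1955377889}{1790577807}$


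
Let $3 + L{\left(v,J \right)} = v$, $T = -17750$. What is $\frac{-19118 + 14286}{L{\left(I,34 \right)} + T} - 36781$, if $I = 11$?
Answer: $- \frac{326281835}{8871} \approx -36781.0$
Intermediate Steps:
$L{\left(v,J \right)} = -3 + v$
$\frac{-19118 + 14286}{L{\left(I,34 \right)} + T} - 36781 = \frac{-19118 + 14286}{\left(-3 + 11\right) - 17750} - 36781 = - \frac{4832}{8 - 17750} - 36781 = - \frac{4832}{-17742} - 36781 = \left(-4832\right) \left(- \frac{1}{17742}\right) - 36781 = \frac{2416}{8871} - 36781 = - \frac{326281835}{8871}$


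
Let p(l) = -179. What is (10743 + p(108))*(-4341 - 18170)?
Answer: -237806204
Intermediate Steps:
(10743 + p(108))*(-4341 - 18170) = (10743 - 179)*(-4341 - 18170) = 10564*(-22511) = -237806204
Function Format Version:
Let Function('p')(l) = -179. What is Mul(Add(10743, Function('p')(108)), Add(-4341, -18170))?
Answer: -237806204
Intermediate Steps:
Mul(Add(10743, Function('p')(108)), Add(-4341, -18170)) = Mul(Add(10743, -179), Add(-4341, -18170)) = Mul(10564, -22511) = -237806204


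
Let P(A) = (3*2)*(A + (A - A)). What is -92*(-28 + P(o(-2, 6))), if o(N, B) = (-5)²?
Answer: -11224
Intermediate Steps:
o(N, B) = 25
P(A) = 6*A (P(A) = 6*(A + 0) = 6*A)
-92*(-28 + P(o(-2, 6))) = -92*(-28 + 6*25) = -92*(-28 + 150) = -92*122 = -11224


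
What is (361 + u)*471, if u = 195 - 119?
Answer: 205827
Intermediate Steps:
u = 76
(361 + u)*471 = (361 + 76)*471 = 437*471 = 205827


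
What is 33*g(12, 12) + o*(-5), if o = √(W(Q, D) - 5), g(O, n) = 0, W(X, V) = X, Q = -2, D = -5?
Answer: -5*I*√7 ≈ -13.229*I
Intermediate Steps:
o = I*√7 (o = √(-2 - 5) = √(-7) = I*√7 ≈ 2.6458*I)
33*g(12, 12) + o*(-5) = 33*0 + (I*√7)*(-5) = 0 - 5*I*√7 = -5*I*√7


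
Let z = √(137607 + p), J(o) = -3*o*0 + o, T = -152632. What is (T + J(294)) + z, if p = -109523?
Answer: -152338 + 2*√7021 ≈ -1.5217e+5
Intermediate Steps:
J(o) = o (J(o) = -3*0 + o = 0 + o = o)
z = 2*√7021 (z = √(137607 - 109523) = √28084 = 2*√7021 ≈ 167.58)
(T + J(294)) + z = (-152632 + 294) + 2*√7021 = -152338 + 2*√7021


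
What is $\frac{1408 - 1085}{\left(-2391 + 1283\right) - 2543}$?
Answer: $- \frac{323}{3651} \approx -0.088469$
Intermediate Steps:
$\frac{1408 - 1085}{\left(-2391 + 1283\right) - 2543} = \frac{323}{-1108 - 2543} = \frac{323}{-3651} = 323 \left(- \frac{1}{3651}\right) = - \frac{323}{3651}$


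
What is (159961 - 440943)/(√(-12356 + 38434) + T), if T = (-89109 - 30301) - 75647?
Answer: 54807505974/38047207171 + 280982*√26078/38047207171 ≈ 1.4417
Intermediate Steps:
T = -195057 (T = -119410 - 75647 = -195057)
(159961 - 440943)/(√(-12356 + 38434) + T) = (159961 - 440943)/(√(-12356 + 38434) - 195057) = -280982/(√26078 - 195057) = -280982/(-195057 + √26078)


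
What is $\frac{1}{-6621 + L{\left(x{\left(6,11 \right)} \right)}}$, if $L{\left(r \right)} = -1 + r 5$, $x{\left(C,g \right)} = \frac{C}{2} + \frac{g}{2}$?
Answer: $- \frac{2}{13159} \approx -0.00015199$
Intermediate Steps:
$x{\left(C,g \right)} = \frac{C}{2} + \frac{g}{2}$ ($x{\left(C,g \right)} = C \frac{1}{2} + g \frac{1}{2} = \frac{C}{2} + \frac{g}{2}$)
$L{\left(r \right)} = -1 + 5 r$
$\frac{1}{-6621 + L{\left(x{\left(6,11 \right)} \right)}} = \frac{1}{-6621 - \left(1 - 5 \left(\frac{1}{2} \cdot 6 + \frac{1}{2} \cdot 11\right)\right)} = \frac{1}{-6621 - \left(1 - 5 \left(3 + \frac{11}{2}\right)\right)} = \frac{1}{-6621 + \left(-1 + 5 \cdot \frac{17}{2}\right)} = \frac{1}{-6621 + \left(-1 + \frac{85}{2}\right)} = \frac{1}{-6621 + \frac{83}{2}} = \frac{1}{- \frac{13159}{2}} = - \frac{2}{13159}$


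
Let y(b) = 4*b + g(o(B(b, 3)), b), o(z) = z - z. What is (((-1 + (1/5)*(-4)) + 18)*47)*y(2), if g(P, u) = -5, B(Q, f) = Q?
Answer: 11421/5 ≈ 2284.2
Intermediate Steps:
o(z) = 0
y(b) = -5 + 4*b (y(b) = 4*b - 5 = -5 + 4*b)
(((-1 + (1/5)*(-4)) + 18)*47)*y(2) = (((-1 + (1/5)*(-4)) + 18)*47)*(-5 + 4*2) = (((-1 + (1*(1/5))*(-4)) + 18)*47)*(-5 + 8) = (((-1 + (1/5)*(-4)) + 18)*47)*3 = (((-1 - 4/5) + 18)*47)*3 = ((-9/5 + 18)*47)*3 = ((81/5)*47)*3 = (3807/5)*3 = 11421/5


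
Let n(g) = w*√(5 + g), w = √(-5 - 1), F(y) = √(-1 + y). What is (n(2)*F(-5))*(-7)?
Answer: 42*√7 ≈ 111.12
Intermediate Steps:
w = I*√6 (w = √(-6) = I*√6 ≈ 2.4495*I)
n(g) = I*√6*√(5 + g) (n(g) = (I*√6)*√(5 + g) = I*√6*√(5 + g))
(n(2)*F(-5))*(-7) = ((I*√6*√(5 + 2))*√(-1 - 5))*(-7) = ((I*√6*√7)*√(-6))*(-7) = ((I*√42)*(I*√6))*(-7) = -6*√7*(-7) = 42*√7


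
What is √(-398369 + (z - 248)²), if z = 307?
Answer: 2*I*√98722 ≈ 628.4*I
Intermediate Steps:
√(-398369 + (z - 248)²) = √(-398369 + (307 - 248)²) = √(-398369 + 59²) = √(-398369 + 3481) = √(-394888) = 2*I*√98722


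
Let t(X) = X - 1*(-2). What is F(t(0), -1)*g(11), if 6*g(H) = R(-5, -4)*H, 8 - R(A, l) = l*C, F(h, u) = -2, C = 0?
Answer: -88/3 ≈ -29.333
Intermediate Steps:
t(X) = 2 + X (t(X) = X + 2 = 2 + X)
R(A, l) = 8 (R(A, l) = 8 - l*0 = 8 - 1*0 = 8 + 0 = 8)
g(H) = 4*H/3 (g(H) = (8*H)/6 = 4*H/3)
F(t(0), -1)*g(11) = -8*11/3 = -2*44/3 = -88/3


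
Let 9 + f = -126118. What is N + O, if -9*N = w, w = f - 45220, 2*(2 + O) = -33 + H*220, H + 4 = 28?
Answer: 389881/18 ≈ 21660.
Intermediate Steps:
H = 24 (H = -4 + 28 = 24)
f = -126127 (f = -9 - 126118 = -126127)
O = 5243/2 (O = -2 + (-33 + 24*220)/2 = -2 + (-33 + 5280)/2 = -2 + (½)*5247 = -2 + 5247/2 = 5243/2 ≈ 2621.5)
w = -171347 (w = -126127 - 45220 = -171347)
N = 171347/9 (N = -⅑*(-171347) = 171347/9 ≈ 19039.)
N + O = 171347/9 + 5243/2 = 389881/18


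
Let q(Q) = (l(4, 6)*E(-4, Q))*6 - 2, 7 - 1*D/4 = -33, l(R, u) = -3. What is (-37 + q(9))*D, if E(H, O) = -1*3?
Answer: 2400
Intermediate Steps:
E(H, O) = -3
D = 160 (D = 28 - 4*(-33) = 28 + 132 = 160)
q(Q) = 52 (q(Q) = -3*(-3)*6 - 2 = 9*6 - 2 = 54 - 2 = 52)
(-37 + q(9))*D = (-37 + 52)*160 = 15*160 = 2400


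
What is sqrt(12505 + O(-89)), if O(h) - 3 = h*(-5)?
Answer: sqrt(12953) ≈ 113.81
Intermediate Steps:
O(h) = 3 - 5*h (O(h) = 3 + h*(-5) = 3 - 5*h)
sqrt(12505 + O(-89)) = sqrt(12505 + (3 - 5*(-89))) = sqrt(12505 + (3 + 445)) = sqrt(12505 + 448) = sqrt(12953)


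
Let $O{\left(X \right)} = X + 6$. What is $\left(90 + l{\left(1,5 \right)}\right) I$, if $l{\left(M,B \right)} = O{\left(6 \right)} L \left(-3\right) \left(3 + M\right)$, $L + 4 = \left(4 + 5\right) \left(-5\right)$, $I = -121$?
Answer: $-864666$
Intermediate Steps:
$L = -49$ ($L = -4 + \left(4 + 5\right) \left(-5\right) = -4 + 9 \left(-5\right) = -4 - 45 = -49$)
$O{\left(X \right)} = 6 + X$
$l{\left(M,B \right)} = 5292 + 1764 M$ ($l{\left(M,B \right)} = \left(6 + 6\right) \left(-49\right) \left(-3\right) \left(3 + M\right) = 12 \cdot 147 \left(3 + M\right) = 12 \left(441 + 147 M\right) = 5292 + 1764 M$)
$\left(90 + l{\left(1,5 \right)}\right) I = \left(90 + \left(5292 + 1764 \cdot 1\right)\right) \left(-121\right) = \left(90 + \left(5292 + 1764\right)\right) \left(-121\right) = \left(90 + 7056\right) \left(-121\right) = 7146 \left(-121\right) = -864666$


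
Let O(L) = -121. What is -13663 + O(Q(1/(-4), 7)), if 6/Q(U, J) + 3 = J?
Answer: -13784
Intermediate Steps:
Q(U, J) = 6/(-3 + J)
-13663 + O(Q(1/(-4), 7)) = -13663 - 121 = -13784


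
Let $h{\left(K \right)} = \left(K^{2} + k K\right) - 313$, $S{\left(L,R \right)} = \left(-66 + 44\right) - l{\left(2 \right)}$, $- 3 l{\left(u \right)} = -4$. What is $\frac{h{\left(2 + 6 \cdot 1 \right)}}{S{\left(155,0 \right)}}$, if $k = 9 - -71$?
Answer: $- \frac{1173}{70} \approx -16.757$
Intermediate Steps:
$l{\left(u \right)} = \frac{4}{3}$ ($l{\left(u \right)} = \left(- \frac{1}{3}\right) \left(-4\right) = \frac{4}{3}$)
$k = 80$ ($k = 9 + 71 = 80$)
$S{\left(L,R \right)} = - \frac{70}{3}$ ($S{\left(L,R \right)} = \left(-66 + 44\right) - \frac{4}{3} = -22 - \frac{4}{3} = - \frac{70}{3}$)
$h{\left(K \right)} = -313 + K^{2} + 80 K$ ($h{\left(K \right)} = \left(K^{2} + 80 K\right) - 313 = -313 + K^{2} + 80 K$)
$\frac{h{\left(2 + 6 \cdot 1 \right)}}{S{\left(155,0 \right)}} = \frac{-313 + \left(2 + 6 \cdot 1\right)^{2} + 80 \left(2 + 6 \cdot 1\right)}{- \frac{70}{3}} = \left(-313 + \left(2 + 6\right)^{2} + 80 \left(2 + 6\right)\right) \left(- \frac{3}{70}\right) = \left(-313 + 8^{2} + 80 \cdot 8\right) \left(- \frac{3}{70}\right) = \left(-313 + 64 + 640\right) \left(- \frac{3}{70}\right) = 391 \left(- \frac{3}{70}\right) = - \frac{1173}{70}$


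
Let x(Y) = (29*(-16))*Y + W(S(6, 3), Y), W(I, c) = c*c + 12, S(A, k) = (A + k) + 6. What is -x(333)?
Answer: 43611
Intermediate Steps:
S(A, k) = 6 + A + k
W(I, c) = 12 + c**2 (W(I, c) = c**2 + 12 = 12 + c**2)
x(Y) = 12 + Y**2 - 464*Y (x(Y) = (29*(-16))*Y + (12 + Y**2) = -464*Y + (12 + Y**2) = 12 + Y**2 - 464*Y)
-x(333) = -(12 + 333**2 - 464*333) = -(12 + 110889 - 154512) = -1*(-43611) = 43611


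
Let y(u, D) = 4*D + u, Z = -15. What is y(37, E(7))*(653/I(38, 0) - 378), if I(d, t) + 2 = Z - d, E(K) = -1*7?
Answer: -192987/55 ≈ -3508.9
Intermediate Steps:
E(K) = -7
I(d, t) = -17 - d (I(d, t) = -2 + (-15 - d) = -17 - d)
y(u, D) = u + 4*D
y(37, E(7))*(653/I(38, 0) - 378) = (37 + 4*(-7))*(653/(-17 - 1*38) - 378) = (37 - 28)*(653/(-17 - 38) - 378) = 9*(653/(-55) - 378) = 9*(653*(-1/55) - 378) = 9*(-653/55 - 378) = 9*(-21443/55) = -192987/55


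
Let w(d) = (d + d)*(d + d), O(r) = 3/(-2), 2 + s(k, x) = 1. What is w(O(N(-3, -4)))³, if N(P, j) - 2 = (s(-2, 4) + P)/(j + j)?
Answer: 729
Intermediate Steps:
s(k, x) = -1 (s(k, x) = -2 + 1 = -1)
N(P, j) = 2 + (-1 + P)/(2*j) (N(P, j) = 2 + (-1 + P)/(j + j) = 2 + (-1 + P)/((2*j)) = 2 + (-1 + P)*(1/(2*j)) = 2 + (-1 + P)/(2*j))
O(r) = -3/2 (O(r) = 3*(-½) = -3/2)
w(d) = 4*d² (w(d) = (2*d)*(2*d) = 4*d²)
w(O(N(-3, -4)))³ = (4*(-3/2)²)³ = (4*(9/4))³ = 9³ = 729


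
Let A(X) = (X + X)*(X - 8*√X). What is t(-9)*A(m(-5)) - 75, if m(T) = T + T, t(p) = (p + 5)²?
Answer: 3125 + 2560*I*√10 ≈ 3125.0 + 8095.4*I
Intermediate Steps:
t(p) = (5 + p)²
m(T) = 2*T
A(X) = 2*X*(X - 8*√X) (A(X) = (2*X)*(X - 8*√X) = 2*X*(X - 8*√X))
t(-9)*A(m(-5)) - 75 = (5 - 9)²*(-16*(-10*I*√10) + 2*(2*(-5))²) - 75 = (-4)²*(-(-160)*I*√10 + 2*(-10)²) - 75 = 16*(-(-160)*I*√10 + 2*100) - 75 = 16*(160*I*√10 + 200) - 75 = 16*(200 + 160*I*√10) - 75 = (3200 + 2560*I*√10) - 75 = 3125 + 2560*I*√10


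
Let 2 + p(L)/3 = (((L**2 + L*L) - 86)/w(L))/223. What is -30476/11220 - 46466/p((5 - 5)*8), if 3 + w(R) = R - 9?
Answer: 58110299153/7385565 ≈ 7868.1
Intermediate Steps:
w(R) = -12 + R (w(R) = -3 + (R - 9) = -3 + (-9 + R) = -12 + R)
p(L) = -6 + 3*(-86 + 2*L**2)/(223*(-12 + L)) (p(L) = -6 + 3*((((L**2 + L*L) - 86)/(-12 + L))/223) = -6 + 3*((((L**2 + L**2) - 86)/(-12 + L))*(1/223)) = -6 + 3*(((2*L**2 - 86)/(-12 + L))*(1/223)) = -6 + 3*(((-86 + 2*L**2)/(-12 + L))*(1/223)) = -6 + 3*((-86 + 2*L**2)/(223*(-12 + L))) = -6 + 3*(-86 + 2*L**2)/(223*(-12 + L)))
-30476/11220 - 46466/p((5 - 5)*8) = -30476/11220 - 46466*223*(-12 + (5 - 5)*8)/(6*(2633 + ((5 - 5)*8)**2 - 223*(5 - 5)*8)) = -30476*1/11220 - 46466*223*(-12 + 0*8)/(6*(2633 + (0*8)**2 - 0*8)) = -7619/2805 - 46466*223*(-12 + 0)/(6*(2633 + 0**2 - 223*0)) = -7619/2805 - 46466*(-446/(2633 + 0 + 0)) = -7619/2805 - 46466/((6/223)*(-1/12)*2633) = -7619/2805 - 46466/(-2633/446) = -7619/2805 - 46466*(-446/2633) = -7619/2805 + 20723836/2633 = 58110299153/7385565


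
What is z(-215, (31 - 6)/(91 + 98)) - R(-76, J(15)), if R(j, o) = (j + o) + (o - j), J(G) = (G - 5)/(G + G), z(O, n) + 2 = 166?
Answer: 490/3 ≈ 163.33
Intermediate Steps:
z(O, n) = 164 (z(O, n) = -2 + 166 = 164)
J(G) = (-5 + G)/(2*G) (J(G) = (-5 + G)/((2*G)) = (-5 + G)*(1/(2*G)) = (-5 + G)/(2*G))
R(j, o) = 2*o
z(-215, (31 - 6)/(91 + 98)) - R(-76, J(15)) = 164 - 2*(½)*(-5 + 15)/15 = 164 - 2*(½)*(1/15)*10 = 164 - 2/3 = 164 - 1*⅔ = 164 - ⅔ = 490/3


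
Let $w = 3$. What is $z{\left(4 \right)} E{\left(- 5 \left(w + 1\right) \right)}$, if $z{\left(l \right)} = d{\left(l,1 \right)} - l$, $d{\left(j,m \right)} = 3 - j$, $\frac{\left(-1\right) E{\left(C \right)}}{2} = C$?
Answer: $-200$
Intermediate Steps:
$E{\left(C \right)} = - 2 C$
$z{\left(l \right)} = 3 - 2 l$ ($z{\left(l \right)} = \left(3 - l\right) - l = 3 - 2 l$)
$z{\left(4 \right)} E{\left(- 5 \left(w + 1\right) \right)} = \left(3 - 8\right) \left(- 2 \left(- 5 \left(3 + 1\right)\right)\right) = \left(3 - 8\right) \left(- 2 \left(\left(-5\right) 4\right)\right) = - 5 \left(\left(-2\right) \left(-20\right)\right) = \left(-5\right) 40 = -200$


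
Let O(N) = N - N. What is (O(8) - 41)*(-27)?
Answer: 1107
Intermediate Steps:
O(N) = 0
(O(8) - 41)*(-27) = (0 - 41)*(-27) = -41*(-27) = 1107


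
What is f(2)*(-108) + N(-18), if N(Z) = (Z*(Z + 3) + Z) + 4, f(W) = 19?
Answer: -1796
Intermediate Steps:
N(Z) = 4 + Z + Z*(3 + Z) (N(Z) = (Z*(3 + Z) + Z) + 4 = (Z + Z*(3 + Z)) + 4 = 4 + Z + Z*(3 + Z))
f(2)*(-108) + N(-18) = 19*(-108) + (4 + (-18)**2 + 4*(-18)) = -2052 + (4 + 324 - 72) = -2052 + 256 = -1796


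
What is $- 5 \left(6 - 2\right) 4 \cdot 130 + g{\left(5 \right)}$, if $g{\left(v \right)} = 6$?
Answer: $-10394$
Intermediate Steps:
$- 5 \left(6 - 2\right) 4 \cdot 130 + g{\left(5 \right)} = - 5 \left(6 - 2\right) 4 \cdot 130 + 6 = \left(-5\right) 4 \cdot 4 \cdot 130 + 6 = \left(-20\right) 4 \cdot 130 + 6 = \left(-80\right) 130 + 6 = -10400 + 6 = -10394$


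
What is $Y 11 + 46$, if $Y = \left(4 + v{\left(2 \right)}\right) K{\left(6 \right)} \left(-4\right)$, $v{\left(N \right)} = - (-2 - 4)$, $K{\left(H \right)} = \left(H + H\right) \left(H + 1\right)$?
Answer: $-36914$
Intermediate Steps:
$K{\left(H \right)} = 2 H \left(1 + H\right)$
$v{\left(N \right)} = 6$ ($v{\left(N \right)} = - (-2 - 4) = \left(-1\right) \left(-6\right) = 6$)
$Y = -3360$ ($Y = \left(4 + 6\right) 2 \cdot 6 \left(1 + 6\right) \left(-4\right) = 10 \cdot 2 \cdot 6 \cdot 7 \left(-4\right) = 10 \cdot 84 \left(-4\right) = 840 \left(-4\right) = -3360$)
$Y 11 + 46 = \left(-3360\right) 11 + 46 = -36960 + 46 = -36914$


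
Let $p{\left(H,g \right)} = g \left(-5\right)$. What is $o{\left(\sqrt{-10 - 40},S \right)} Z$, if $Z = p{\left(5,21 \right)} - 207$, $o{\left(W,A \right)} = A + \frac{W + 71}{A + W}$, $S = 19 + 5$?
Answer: $\frac{312 \left(- 125 \sqrt{2} + 647 i\right)}{- 24 i + 5 \sqrt{2}} \approx -8362.2 + 165.64 i$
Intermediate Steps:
$S = 24$
$o{\left(W,A \right)} = A + \frac{71 + W}{A + W}$
$p{\left(H,g \right)} = - 5 g$
$Z = -312$ ($Z = \left(-5\right) 21 - 207 = -105 - 207 = -312$)
$o{\left(\sqrt{-10 - 40},S \right)} Z = \frac{71 + \sqrt{-10 - 40} + 24^{2} + 24 \sqrt{-10 - 40}}{24 + \sqrt{-10 - 40}} \left(-312\right) = \frac{71 + \sqrt{-50} + 576 + 24 \sqrt{-50}}{24 + \sqrt{-50}} \left(-312\right) = \frac{71 + 5 i \sqrt{2} + 576 + 24 \cdot 5 i \sqrt{2}}{24 + 5 i \sqrt{2}} \left(-312\right) = \frac{71 + 5 i \sqrt{2} + 576 + 120 i \sqrt{2}}{24 + 5 i \sqrt{2}} \left(-312\right) = \frac{647 + 125 i \sqrt{2}}{24 + 5 i \sqrt{2}} \left(-312\right) = - \frac{312 \left(647 + 125 i \sqrt{2}\right)}{24 + 5 i \sqrt{2}}$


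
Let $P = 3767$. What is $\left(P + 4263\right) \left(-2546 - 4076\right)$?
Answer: $-53174660$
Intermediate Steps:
$\left(P + 4263\right) \left(-2546 - 4076\right) = \left(3767 + 4263\right) \left(-2546 - 4076\right) = 8030 \left(-6622\right) = -53174660$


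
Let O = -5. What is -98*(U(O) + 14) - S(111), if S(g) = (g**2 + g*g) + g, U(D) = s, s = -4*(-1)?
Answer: -26517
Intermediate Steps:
s = 4
U(D) = 4
S(g) = g + 2*g**2 (S(g) = (g**2 + g**2) + g = 2*g**2 + g = g + 2*g**2)
-98*(U(O) + 14) - S(111) = -98*(4 + 14) - 111*(1 + 2*111) = -98*18 - 111*(1 + 222) = -1764 - 111*223 = -1764 - 1*24753 = -1764 - 24753 = -26517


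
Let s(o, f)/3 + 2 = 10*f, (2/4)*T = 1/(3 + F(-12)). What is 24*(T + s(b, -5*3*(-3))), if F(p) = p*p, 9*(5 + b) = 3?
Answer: 1580560/49 ≈ 32256.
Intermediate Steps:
b = -14/3 (b = -5 + (1/9)*3 = -5 + 1/3 = -14/3 ≈ -4.6667)
F(p) = p**2
T = 2/147 (T = 2/(3 + (-12)**2) = 2/(3 + 144) = 2/147 ≈ 0.013605)
s(o, f) = -6 + 30*f (s(o, f) = -6 + 3*(10*f) = -6 + 30*f)
24*(T + s(b, -5*3*(-3))) = 24*(2/147 + (-6 + 30*(-5*3*(-3)))) = 24*(2/147 + (-6 + 30*(-15*(-3)))) = 24*(2/147 + (-6 + 30*45)) = 24*(2/147 + (-6 + 1350)) = 24*(2/147 + 1344) = 24*(197570/147) = 1580560/49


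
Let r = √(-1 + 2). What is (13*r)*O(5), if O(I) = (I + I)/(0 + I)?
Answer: 26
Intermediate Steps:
r = 1 (r = √1 = 1)
O(I) = 2 (O(I) = (2*I)/I = 2)
(13*r)*O(5) = (13*1)*2 = 13*2 = 26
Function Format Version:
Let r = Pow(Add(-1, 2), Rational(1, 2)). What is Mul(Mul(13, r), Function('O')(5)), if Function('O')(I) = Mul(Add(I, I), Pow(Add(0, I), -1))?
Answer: 26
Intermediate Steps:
r = 1 (r = Pow(1, Rational(1, 2)) = 1)
Function('O')(I) = 2 (Function('O')(I) = Mul(Mul(2, I), Pow(I, -1)) = 2)
Mul(Mul(13, r), Function('O')(5)) = Mul(Mul(13, 1), 2) = Mul(13, 2) = 26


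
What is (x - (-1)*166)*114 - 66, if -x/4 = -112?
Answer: 69930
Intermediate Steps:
x = 448 (x = -4*(-112) = 448)
(x - (-1)*166)*114 - 66 = (448 - (-1)*166)*114 - 66 = (448 - 1*(-166))*114 - 66 = (448 + 166)*114 - 66 = 614*114 - 66 = 69996 - 66 = 69930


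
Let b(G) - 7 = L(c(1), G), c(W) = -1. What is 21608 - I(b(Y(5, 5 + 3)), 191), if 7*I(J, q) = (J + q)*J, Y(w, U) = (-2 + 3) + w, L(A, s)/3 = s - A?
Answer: 20732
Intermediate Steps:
L(A, s) = -3*A + 3*s (L(A, s) = 3*(s - A) = -3*A + 3*s)
Y(w, U) = 1 + w
b(G) = 10 + 3*G (b(G) = 7 + (-3*(-1) + 3*G) = 7 + (3 + 3*G) = 10 + 3*G)
I(J, q) = J*(J + q)/7 (I(J, q) = ((J + q)*J)/7 = (J*(J + q))/7 = J*(J + q)/7)
21608 - I(b(Y(5, 5 + 3)), 191) = 21608 - (10 + 3*(1 + 5))*((10 + 3*(1 + 5)) + 191)/7 = 21608 - (10 + 3*6)*((10 + 3*6) + 191)/7 = 21608 - (10 + 18)*((10 + 18) + 191)/7 = 21608 - 28*(28 + 191)/7 = 21608 - 28*219/7 = 21608 - 1*876 = 21608 - 876 = 20732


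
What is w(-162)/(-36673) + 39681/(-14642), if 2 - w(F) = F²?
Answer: -1070985949/536966066 ≈ -1.9945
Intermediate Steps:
w(F) = 2 - F²
w(-162)/(-36673) + 39681/(-14642) = (2 - 1*(-162)²)/(-36673) + 39681/(-14642) = (2 - 1*26244)*(-1/36673) + 39681*(-1/14642) = (2 - 26244)*(-1/36673) - 39681/14642 = -26242*(-1/36673) - 39681/14642 = 26242/36673 - 39681/14642 = -1070985949/536966066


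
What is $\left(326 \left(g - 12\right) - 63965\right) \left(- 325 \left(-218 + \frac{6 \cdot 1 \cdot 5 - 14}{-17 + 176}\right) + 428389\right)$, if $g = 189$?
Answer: $- \frac{497118115663}{159} \approx -3.1265 \cdot 10^{9}$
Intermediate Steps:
$\left(326 \left(g - 12\right) - 63965\right) \left(- 325 \left(-218 + \frac{6 \cdot 1 \cdot 5 - 14}{-17 + 176}\right) + 428389\right) = \left(326 \left(189 - 12\right) - 63965\right) \left(- 325 \left(-218 + \frac{6 \cdot 1 \cdot 5 - 14}{-17 + 176}\right) + 428389\right) = \left(326 \cdot 177 - 63965\right) \left(- 325 \left(-218 + \frac{6 \cdot 5 - 14}{159}\right) + 428389\right) = \left(57702 - 63965\right) \left(- 325 \left(-218 + \left(30 - 14\right) \frac{1}{159}\right) + 428389\right) = - 6263 \left(- 325 \left(-218 + 16 \cdot \frac{1}{159}\right) + 428389\right) = - 6263 \left(- 325 \left(-218 + \frac{16}{159}\right) + 428389\right) = - 6263 \left(\left(-325\right) \left(- \frac{34646}{159}\right) + 428389\right) = - 6263 \left(\frac{11259950}{159} + 428389\right) = \left(-6263\right) \frac{79373801}{159} = - \frac{497118115663}{159}$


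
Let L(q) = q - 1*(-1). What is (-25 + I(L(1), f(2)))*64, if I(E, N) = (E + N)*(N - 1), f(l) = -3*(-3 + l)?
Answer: -960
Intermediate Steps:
L(q) = 1 + q (L(q) = q + 1 = 1 + q)
f(l) = 9 - 3*l
I(E, N) = (-1 + N)*(E + N) (I(E, N) = (E + N)*(-1 + N) = (-1 + N)*(E + N))
(-25 + I(L(1), f(2)))*64 = (-25 + ((9 - 3*2)**2 - (1 + 1) - (9 - 3*2) + (1 + 1)*(9 - 3*2)))*64 = (-25 + ((9 - 6)**2 - 1*2 - (9 - 6) + 2*(9 - 6)))*64 = (-25 + (3**2 - 2 - 1*3 + 2*3))*64 = (-25 + (9 - 2 - 3 + 6))*64 = (-25 + 10)*64 = -15*64 = -960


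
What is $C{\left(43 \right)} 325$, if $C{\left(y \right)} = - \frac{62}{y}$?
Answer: $- \frac{20150}{43} \approx -468.6$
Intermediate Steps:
$C{\left(43 \right)} 325 = - \frac{62}{43} \cdot 325 = \left(-62\right) \frac{1}{43} \cdot 325 = \left(- \frac{62}{43}\right) 325 = - \frac{20150}{43}$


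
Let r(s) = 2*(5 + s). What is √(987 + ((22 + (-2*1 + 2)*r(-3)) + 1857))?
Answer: √2866 ≈ 53.535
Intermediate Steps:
r(s) = 10 + 2*s
√(987 + ((22 + (-2*1 + 2)*r(-3)) + 1857)) = √(987 + ((22 + (-2*1 + 2)*(10 + 2*(-3))) + 1857)) = √(987 + ((22 + (-2 + 2)*(10 - 6)) + 1857)) = √(987 + ((22 + 0*4) + 1857)) = √(987 + ((22 + 0) + 1857)) = √(987 + (22 + 1857)) = √(987 + 1879) = √2866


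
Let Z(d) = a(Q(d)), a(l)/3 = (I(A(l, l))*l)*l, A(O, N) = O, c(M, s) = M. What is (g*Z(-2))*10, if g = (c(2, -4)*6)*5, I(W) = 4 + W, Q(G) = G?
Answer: 14400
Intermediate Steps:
a(l) = 3*l**2*(4 + l) (a(l) = 3*(((4 + l)*l)*l) = 3*((l*(4 + l))*l) = 3*(l**2*(4 + l)) = 3*l**2*(4 + l))
Z(d) = 3*d**2*(4 + d)
g = 60 (g = (2*6)*5 = 12*5 = 60)
(g*Z(-2))*10 = (60*(3*(-2)**2*(4 - 2)))*10 = (60*(3*4*2))*10 = (60*24)*10 = 1440*10 = 14400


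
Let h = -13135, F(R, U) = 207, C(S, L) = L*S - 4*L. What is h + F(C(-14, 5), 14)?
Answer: -12928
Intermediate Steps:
C(S, L) = -4*L + L*S
h + F(C(-14, 5), 14) = -13135 + 207 = -12928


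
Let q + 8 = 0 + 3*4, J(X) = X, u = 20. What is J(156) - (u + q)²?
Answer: -420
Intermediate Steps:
q = 4 (q = -8 + (0 + 3*4) = -8 + (0 + 12) = -8 + 12 = 4)
J(156) - (u + q)² = 156 - (20 + 4)² = 156 - 1*24² = 156 - 1*576 = 156 - 576 = -420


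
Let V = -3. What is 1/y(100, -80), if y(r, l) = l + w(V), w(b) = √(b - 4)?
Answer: -80/6407 - I*√7/6407 ≈ -0.012486 - 0.00041295*I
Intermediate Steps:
w(b) = √(-4 + b)
y(r, l) = l + I*√7 (y(r, l) = l + √(-4 - 3) = l + √(-7) = l + I*√7)
1/y(100, -80) = 1/(-80 + I*√7)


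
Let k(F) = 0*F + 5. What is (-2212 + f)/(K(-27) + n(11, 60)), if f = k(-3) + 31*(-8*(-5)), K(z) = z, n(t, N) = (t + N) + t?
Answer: -967/55 ≈ -17.582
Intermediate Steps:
n(t, N) = N + 2*t (n(t, N) = (N + t) + t = N + 2*t)
k(F) = 5 (k(F) = 0 + 5 = 5)
f = 1245 (f = 5 + 31*(-8*(-5)) = 5 + 31*40 = 5 + 1240 = 1245)
(-2212 + f)/(K(-27) + n(11, 60)) = (-2212 + 1245)/(-27 + (60 + 2*11)) = -967/(-27 + (60 + 22)) = -967/(-27 + 82) = -967/55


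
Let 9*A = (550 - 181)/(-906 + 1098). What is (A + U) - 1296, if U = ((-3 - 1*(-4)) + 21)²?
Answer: -155863/192 ≈ -811.79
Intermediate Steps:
A = 41/192 (A = ((550 - 181)/(-906 + 1098))/9 = (369/192)/9 = (369*(1/192))/9 = (⅑)*(123/64) = 41/192 ≈ 0.21354)
U = 484 (U = ((-3 + 4) + 21)² = (1 + 21)² = 22² = 484)
(A + U) - 1296 = (41/192 + 484) - 1296 = 92969/192 - 1296 = -155863/192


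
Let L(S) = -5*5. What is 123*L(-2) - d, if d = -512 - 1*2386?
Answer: -177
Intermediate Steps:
d = -2898 (d = -512 - 2386 = -2898)
L(S) = -25
123*L(-2) - d = 123*(-25) - 1*(-2898) = -3075 + 2898 = -177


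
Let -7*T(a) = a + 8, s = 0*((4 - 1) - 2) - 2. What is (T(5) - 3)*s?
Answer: 68/7 ≈ 9.7143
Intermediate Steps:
s = -2 (s = 0*(3 - 2) - 2 = 0*1 - 2 = 0 - 2 = -2)
T(a) = -8/7 - a/7 (T(a) = -(a + 8)/7 = -(8 + a)/7 = -8/7 - a/7)
(T(5) - 3)*s = ((-8/7 - ⅐*5) - 3)*(-2) = ((-8/7 - 5/7) - 3)*(-2) = (-13/7 - 3)*(-2) = -34/7*(-2) = 68/7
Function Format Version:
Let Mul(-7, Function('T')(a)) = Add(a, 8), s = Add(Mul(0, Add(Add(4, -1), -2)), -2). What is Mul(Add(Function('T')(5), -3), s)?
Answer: Rational(68, 7) ≈ 9.7143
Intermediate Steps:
s = -2 (s = Add(Mul(0, Add(3, -2)), -2) = Add(Mul(0, 1), -2) = Add(0, -2) = -2)
Function('T')(a) = Add(Rational(-8, 7), Mul(Rational(-1, 7), a)) (Function('T')(a) = Mul(Rational(-1, 7), Add(a, 8)) = Mul(Rational(-1, 7), Add(8, a)) = Add(Rational(-8, 7), Mul(Rational(-1, 7), a)))
Mul(Add(Function('T')(5), -3), s) = Mul(Add(Add(Rational(-8, 7), Mul(Rational(-1, 7), 5)), -3), -2) = Mul(Add(Add(Rational(-8, 7), Rational(-5, 7)), -3), -2) = Mul(Add(Rational(-13, 7), -3), -2) = Mul(Rational(-34, 7), -2) = Rational(68, 7)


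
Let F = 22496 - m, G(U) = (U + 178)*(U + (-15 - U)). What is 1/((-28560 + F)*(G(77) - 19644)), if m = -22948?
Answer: -1/396250596 ≈ -2.5237e-9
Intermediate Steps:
G(U) = -2670 - 15*U (G(U) = (178 + U)*(-15) = -2670 - 15*U)
F = 45444 (F = 22496 - 1*(-22948) = 22496 + 22948 = 45444)
1/((-28560 + F)*(G(77) - 19644)) = 1/((-28560 + 45444)*((-2670 - 15*77) - 19644)) = 1/(16884*((-2670 - 1155) - 19644)) = 1/(16884*(-3825 - 19644)) = 1/(16884*(-23469)) = 1/(-396250596) = -1/396250596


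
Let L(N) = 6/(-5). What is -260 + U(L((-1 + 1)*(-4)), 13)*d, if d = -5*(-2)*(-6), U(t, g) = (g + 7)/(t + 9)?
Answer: -5380/13 ≈ -413.85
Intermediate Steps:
L(N) = -6/5 (L(N) = 6*(-⅕) = -6/5)
U(t, g) = (7 + g)/(9 + t)
d = -60 (d = 10*(-6) = -60)
-260 + U(L((-1 + 1)*(-4)), 13)*d = -260 + ((7 + 13)/(9 - 6/5))*(-60) = -260 + (20/(39/5))*(-60) = -260 + ((5/39)*20)*(-60) = -260 + (100/39)*(-60) = -260 - 2000/13 = -5380/13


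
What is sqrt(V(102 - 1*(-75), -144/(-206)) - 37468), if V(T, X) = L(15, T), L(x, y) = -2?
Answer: I*sqrt(37470) ≈ 193.57*I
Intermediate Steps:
V(T, X) = -2
sqrt(V(102 - 1*(-75), -144/(-206)) - 37468) = sqrt(-2 - 37468) = sqrt(-37470) = I*sqrt(37470)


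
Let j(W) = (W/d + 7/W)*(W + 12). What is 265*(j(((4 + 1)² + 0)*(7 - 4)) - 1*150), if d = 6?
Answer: 2505893/10 ≈ 2.5059e+5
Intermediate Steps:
j(W) = (12 + W)*(7/W + W/6) (j(W) = (W/6 + 7/W)*(W + 12) = (W*(⅙) + 7/W)*(12 + W) = (W/6 + 7/W)*(12 + W) = (7/W + W/6)*(12 + W) = (12 + W)*(7/W + W/6))
265*(j(((4 + 1)² + 0)*(7 - 4)) - 1*150) = 265*((7 + 2*(((4 + 1)² + 0)*(7 - 4)) + 84/((((4 + 1)² + 0)*(7 - 4))) + (((4 + 1)² + 0)*(7 - 4))²/6) - 1*150) = 265*((7 + 2*((5² + 0)*3) + 84/(((5² + 0)*3)) + ((5² + 0)*3)²/6) - 150) = 265*((7 + 2*((25 + 0)*3) + 84/(((25 + 0)*3)) + ((25 + 0)*3)²/6) - 150) = 265*((7 + 2*(25*3) + 84/((25*3)) + (25*3)²/6) - 150) = 265*((7 + 2*75 + 84/75 + (⅙)*75²) - 150) = 265*((7 + 150 + 84*(1/75) + (⅙)*5625) - 150) = 265*((7 + 150 + 28/25 + 1875/2) - 150) = 265*(54781/50 - 150) = 265*(47281/50) = 2505893/10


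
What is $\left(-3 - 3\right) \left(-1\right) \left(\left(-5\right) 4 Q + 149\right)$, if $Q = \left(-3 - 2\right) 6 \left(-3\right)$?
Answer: $-9906$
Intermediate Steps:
$Q = 90$ ($Q = \left(-3 - 2\right) 6 \left(-3\right) = \left(-5\right) 6 \left(-3\right) = \left(-30\right) \left(-3\right) = 90$)
$\left(-3 - 3\right) \left(-1\right) \left(\left(-5\right) 4 Q + 149\right) = \left(-3 - 3\right) \left(-1\right) \left(\left(-5\right) 4 \cdot 90 + 149\right) = \left(-6\right) \left(-1\right) \left(\left(-20\right) 90 + 149\right) = 6 \left(-1800 + 149\right) = 6 \left(-1651\right) = -9906$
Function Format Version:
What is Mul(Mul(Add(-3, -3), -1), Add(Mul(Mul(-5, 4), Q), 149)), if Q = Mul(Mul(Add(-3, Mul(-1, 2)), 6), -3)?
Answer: -9906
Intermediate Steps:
Q = 90 (Q = Mul(Mul(Add(-3, -2), 6), -3) = Mul(Mul(-5, 6), -3) = Mul(-30, -3) = 90)
Mul(Mul(Add(-3, -3), -1), Add(Mul(Mul(-5, 4), Q), 149)) = Mul(Mul(Add(-3, -3), -1), Add(Mul(Mul(-5, 4), 90), 149)) = Mul(Mul(-6, -1), Add(Mul(-20, 90), 149)) = Mul(6, Add(-1800, 149)) = Mul(6, -1651) = -9906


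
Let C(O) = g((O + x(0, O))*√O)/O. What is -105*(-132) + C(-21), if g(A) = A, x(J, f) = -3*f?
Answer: 13860 - 2*I*√21 ≈ 13860.0 - 9.1651*I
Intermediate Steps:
C(O) = -2*√O (C(O) = ((O - 3*O)*√O)/O = ((-2*O)*√O)/O = (-2*O^(3/2))/O = -2*√O)
-105*(-132) + C(-21) = -105*(-132) - 2*I*√21 = 13860 - 2*I*√21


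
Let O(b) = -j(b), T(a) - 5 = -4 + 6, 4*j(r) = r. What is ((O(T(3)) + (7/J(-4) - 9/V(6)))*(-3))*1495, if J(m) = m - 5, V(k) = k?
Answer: 216775/12 ≈ 18065.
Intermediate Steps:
J(m) = -5 + m
j(r) = r/4
T(a) = 7 (T(a) = 5 + (-4 + 6) = 5 + 2 = 7)
O(b) = -b/4
((O(T(3)) + (7/J(-4) - 9/V(6)))*(-3))*1495 = ((-1/4*7 + (7/(-5 - 4) - 9/6))*(-3))*1495 = ((-7/4 + (7/(-9) - 9*1/6))*(-3))*1495 = ((-7/4 + (7*(-1/9) - 3/2))*(-3))*1495 = ((-7/4 + (-7/9 - 3/2))*(-3))*1495 = ((-7/4 - 41/18)*(-3))*1495 = -145/36*(-3)*1495 = (145/12)*1495 = 216775/12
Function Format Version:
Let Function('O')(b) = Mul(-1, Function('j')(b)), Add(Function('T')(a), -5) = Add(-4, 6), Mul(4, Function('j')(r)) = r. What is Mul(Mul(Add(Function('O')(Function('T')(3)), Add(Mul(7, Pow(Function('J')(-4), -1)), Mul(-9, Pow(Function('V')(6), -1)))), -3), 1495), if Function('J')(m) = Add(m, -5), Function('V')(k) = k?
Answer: Rational(216775, 12) ≈ 18065.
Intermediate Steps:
Function('J')(m) = Add(-5, m)
Function('j')(r) = Mul(Rational(1, 4), r)
Function('T')(a) = 7 (Function('T')(a) = Add(5, Add(-4, 6)) = Add(5, 2) = 7)
Function('O')(b) = Mul(Rational(-1, 4), b) (Function('O')(b) = Mul(-1, Mul(Rational(1, 4), b)) = Mul(Rational(-1, 4), b))
Mul(Mul(Add(Function('O')(Function('T')(3)), Add(Mul(7, Pow(Function('J')(-4), -1)), Mul(-9, Pow(Function('V')(6), -1)))), -3), 1495) = Mul(Mul(Add(Mul(Rational(-1, 4), 7), Add(Mul(7, Pow(Add(-5, -4), -1)), Mul(-9, Pow(6, -1)))), -3), 1495) = Mul(Mul(Add(Rational(-7, 4), Add(Mul(7, Pow(-9, -1)), Mul(-9, Rational(1, 6)))), -3), 1495) = Mul(Mul(Add(Rational(-7, 4), Add(Mul(7, Rational(-1, 9)), Rational(-3, 2))), -3), 1495) = Mul(Mul(Add(Rational(-7, 4), Add(Rational(-7, 9), Rational(-3, 2))), -3), 1495) = Mul(Mul(Add(Rational(-7, 4), Rational(-41, 18)), -3), 1495) = Mul(Mul(Rational(-145, 36), -3), 1495) = Mul(Rational(145, 12), 1495) = Rational(216775, 12)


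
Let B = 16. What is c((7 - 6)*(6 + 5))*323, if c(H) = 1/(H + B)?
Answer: 323/27 ≈ 11.963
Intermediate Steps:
c(H) = 1/(16 + H) (c(H) = 1/(H + 16) = 1/(16 + H))
c((7 - 6)*(6 + 5))*323 = 323/(16 + (7 - 6)*(6 + 5)) = 323/(16 + 1*11) = 323/(16 + 11) = 323/27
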